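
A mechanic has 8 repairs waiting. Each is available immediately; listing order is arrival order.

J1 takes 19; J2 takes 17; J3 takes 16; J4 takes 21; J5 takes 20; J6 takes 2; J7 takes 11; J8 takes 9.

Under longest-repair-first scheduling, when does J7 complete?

104

LPT (decreasing processing time): J4 J5 J1 J2 J3 J7 J8 J6.
J4: 0→21
J5: 21→41
J1: 41→60
J2: 60→77
J3: 77→93
J7: 93→104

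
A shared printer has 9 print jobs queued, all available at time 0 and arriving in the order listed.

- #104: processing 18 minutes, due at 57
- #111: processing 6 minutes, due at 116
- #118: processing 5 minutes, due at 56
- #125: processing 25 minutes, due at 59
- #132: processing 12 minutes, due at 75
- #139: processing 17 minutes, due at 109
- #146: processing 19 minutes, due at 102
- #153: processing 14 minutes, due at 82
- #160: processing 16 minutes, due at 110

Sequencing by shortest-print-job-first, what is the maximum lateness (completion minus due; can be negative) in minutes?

SPT (increasing processing time): #118 #111 #132 #153 #160 #139 #104 #146 #125.
#118: 0→5, due 56, lateness -51
#111: 5→11, due 116, lateness -105
#132: 11→23, due 75, lateness -52
#153: 23→37, due 82, lateness -45
#160: 37→53, due 110, lateness -57
#139: 53→70, due 109, lateness -39
#104: 70→88, due 57, lateness 31
#146: 88→107, due 102, lateness 5
#125: 107→132, due 59, lateness 73
Maximum = 73.

73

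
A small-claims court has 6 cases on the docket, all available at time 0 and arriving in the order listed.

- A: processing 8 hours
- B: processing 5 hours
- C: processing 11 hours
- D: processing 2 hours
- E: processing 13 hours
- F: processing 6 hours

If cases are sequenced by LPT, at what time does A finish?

32

LPT (decreasing processing time): E C A F B D.
E: 0→13
C: 13→24
A: 24→32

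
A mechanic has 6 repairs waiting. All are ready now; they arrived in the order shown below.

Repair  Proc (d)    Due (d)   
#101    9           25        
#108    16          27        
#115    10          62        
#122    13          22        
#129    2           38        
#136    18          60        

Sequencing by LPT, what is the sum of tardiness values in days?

103

LPT (decreasing processing time): #136 #108 #122 #115 #101 #129.
#136: 0→18, due 60, tardiness 0
#108: 18→34, due 27, tardiness 7
#122: 34→47, due 22, tardiness 25
#115: 47→57, due 62, tardiness 0
#101: 57→66, due 25, tardiness 41
#129: 66→68, due 38, tardiness 30
Sum = 0+7+25+0+41+30 = 103.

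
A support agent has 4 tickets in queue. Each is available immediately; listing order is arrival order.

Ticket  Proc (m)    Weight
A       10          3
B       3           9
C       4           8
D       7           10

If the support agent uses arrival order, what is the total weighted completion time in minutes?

523

FIFO (arrival order): A B C D.
A: finishes 10, weight 3, w·C = 30
B: finishes 13, weight 9, w·C = 117
C: finishes 17, weight 8, w·C = 136
D: finishes 24, weight 10, w·C = 240
Sum = 30+117+136+240 = 523.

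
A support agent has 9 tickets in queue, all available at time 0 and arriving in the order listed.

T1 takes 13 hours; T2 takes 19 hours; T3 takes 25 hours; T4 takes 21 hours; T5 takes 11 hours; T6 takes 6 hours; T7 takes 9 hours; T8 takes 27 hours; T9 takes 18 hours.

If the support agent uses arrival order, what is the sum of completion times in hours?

748

FIFO (arrival order): T1 T2 T3 T4 T5 T6 T7 T8 T9.
T1: 0→13
T2: 13→32
T3: 32→57
T4: 57→78
T5: 78→89
T6: 89→95
T7: 95→104
T8: 104→131
T9: 131→149
Sum = 13+32+57+78+89+95+104+131+149 = 748.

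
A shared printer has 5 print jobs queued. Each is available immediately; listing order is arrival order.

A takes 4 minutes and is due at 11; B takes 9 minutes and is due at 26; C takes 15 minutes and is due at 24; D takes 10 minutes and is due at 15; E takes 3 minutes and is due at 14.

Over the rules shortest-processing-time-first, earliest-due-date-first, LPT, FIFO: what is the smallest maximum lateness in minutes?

SPT (increasing processing time): E A B D C.
E: 0→3, due 14, lateness -11
A: 3→7, due 11, lateness -4
B: 7→16, due 26, lateness -10
D: 16→26, due 15, lateness 11
C: 26→41, due 24, lateness 17
Maximum = 17.
EDD (increasing due date): A E D C B.
A: 0→4, due 11, lateness -7
E: 4→7, due 14, lateness -7
D: 7→17, due 15, lateness 2
C: 17→32, due 24, lateness 8
B: 32→41, due 26, lateness 15
Maximum = 15.
LPT (decreasing processing time): C D B A E.
C: 0→15, due 24, lateness -9
D: 15→25, due 15, lateness 10
B: 25→34, due 26, lateness 8
A: 34→38, due 11, lateness 27
E: 38→41, due 14, lateness 27
Maximum = 27.
FIFO (arrival order): A B C D E.
A: 0→4, due 11, lateness -7
B: 4→13, due 26, lateness -13
C: 13→28, due 24, lateness 4
D: 28→38, due 15, lateness 23
E: 38→41, due 14, lateness 27
Maximum = 27.
SPT 17, EDD 15, LPT 27, FIFO 27 → minimum 15.

15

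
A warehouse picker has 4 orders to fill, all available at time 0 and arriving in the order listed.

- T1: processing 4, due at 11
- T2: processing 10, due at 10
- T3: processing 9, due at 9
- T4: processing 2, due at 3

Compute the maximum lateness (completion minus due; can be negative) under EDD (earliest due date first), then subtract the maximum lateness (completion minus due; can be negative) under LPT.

-8

EDD (increasing due date): T4 T3 T2 T1.
T4: 0→2, due 3, lateness -1
T3: 2→11, due 9, lateness 2
T2: 11→21, due 10, lateness 11
T1: 21→25, due 11, lateness 14
Maximum = 14.
LPT (decreasing processing time): T2 T3 T1 T4.
T2: 0→10, due 10, lateness 0
T3: 10→19, due 9, lateness 10
T1: 19→23, due 11, lateness 12
T4: 23→25, due 3, lateness 22
Maximum = 22.
Difference = 14 − 22 = -8.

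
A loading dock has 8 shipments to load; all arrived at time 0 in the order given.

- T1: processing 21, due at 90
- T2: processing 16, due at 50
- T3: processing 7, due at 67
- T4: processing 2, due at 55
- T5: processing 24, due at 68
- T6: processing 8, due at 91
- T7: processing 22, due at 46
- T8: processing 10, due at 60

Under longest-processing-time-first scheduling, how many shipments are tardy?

5

LPT (decreasing processing time): T5 T7 T1 T2 T8 T6 T3 T4.
T5: 0→24, due 68, tardiness 0
T7: 24→46, due 46, tardiness 0
T1: 46→67, due 90, tardiness 0
T2: 67→83, due 50, tardiness 33
T8: 83→93, due 60, tardiness 33
T6: 93→101, due 91, tardiness 10
T3: 101→108, due 67, tardiness 41
T4: 108→110, due 55, tardiness 55
Late shipments: 5.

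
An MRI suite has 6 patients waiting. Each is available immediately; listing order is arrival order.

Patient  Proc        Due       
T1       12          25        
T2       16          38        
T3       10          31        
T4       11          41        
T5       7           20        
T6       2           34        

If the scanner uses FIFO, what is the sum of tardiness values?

FIFO (arrival order): T1 T2 T3 T4 T5 T6.
T1: 0→12, due 25, tardiness 0
T2: 12→28, due 38, tardiness 0
T3: 28→38, due 31, tardiness 7
T4: 38→49, due 41, tardiness 8
T5: 49→56, due 20, tardiness 36
T6: 56→58, due 34, tardiness 24
Sum = 0+0+7+8+36+24 = 75.

75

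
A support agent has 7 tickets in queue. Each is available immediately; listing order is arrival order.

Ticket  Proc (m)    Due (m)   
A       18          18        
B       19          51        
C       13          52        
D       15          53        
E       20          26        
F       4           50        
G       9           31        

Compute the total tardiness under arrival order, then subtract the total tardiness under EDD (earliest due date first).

FIFO (arrival order): A B C D E F G.
A: 0→18, due 18, tardiness 0
B: 18→37, due 51, tardiness 0
C: 37→50, due 52, tardiness 0
D: 50→65, due 53, tardiness 12
E: 65→85, due 26, tardiness 59
F: 85→89, due 50, tardiness 39
G: 89→98, due 31, tardiness 67
Sum = 0+0+0+12+59+39+67 = 177.
EDD (increasing due date): A E G F B C D.
A: 0→18, due 18, tardiness 0
E: 18→38, due 26, tardiness 12
G: 38→47, due 31, tardiness 16
F: 47→51, due 50, tardiness 1
B: 51→70, due 51, tardiness 19
C: 70→83, due 52, tardiness 31
D: 83→98, due 53, tardiness 45
Sum = 0+12+16+1+19+31+45 = 124.
Difference = 177 − 124 = 53.

53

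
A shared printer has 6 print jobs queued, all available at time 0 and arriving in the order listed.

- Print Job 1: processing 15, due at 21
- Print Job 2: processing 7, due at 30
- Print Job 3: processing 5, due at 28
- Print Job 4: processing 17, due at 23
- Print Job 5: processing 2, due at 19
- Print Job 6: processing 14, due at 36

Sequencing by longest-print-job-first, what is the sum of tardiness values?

LPT (decreasing processing time): Print Job 4 Print Job 1 Print Job 6 Print Job 2 Print Job 3 Print Job 5.
Print Job 4: 0→17, due 23, tardiness 0
Print Job 1: 17→32, due 21, tardiness 11
Print Job 6: 32→46, due 36, tardiness 10
Print Job 2: 46→53, due 30, tardiness 23
Print Job 3: 53→58, due 28, tardiness 30
Print Job 5: 58→60, due 19, tardiness 41
Sum = 0+11+10+23+30+41 = 115.

115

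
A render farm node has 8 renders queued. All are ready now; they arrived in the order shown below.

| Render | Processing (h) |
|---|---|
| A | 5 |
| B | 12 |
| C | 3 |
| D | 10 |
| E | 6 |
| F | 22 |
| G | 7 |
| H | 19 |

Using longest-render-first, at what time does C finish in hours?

84

LPT (decreasing processing time): F H B D G E A C.
F: 0→22
H: 22→41
B: 41→53
D: 53→63
G: 63→70
E: 70→76
A: 76→81
C: 81→84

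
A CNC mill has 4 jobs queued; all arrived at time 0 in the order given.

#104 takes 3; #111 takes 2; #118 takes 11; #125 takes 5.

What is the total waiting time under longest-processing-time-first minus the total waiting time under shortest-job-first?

29

LPT (decreasing processing time): #118 #125 #104 #111.
#118: waits 0, runs 0→11
#125: waits 11, runs 11→16
#104: waits 16, runs 16→19
#111: waits 19, runs 19→21
Sum = 0+11+16+19 = 46.
SPT (increasing processing time): #111 #104 #125 #118.
#111: waits 0, runs 0→2
#104: waits 2, runs 2→5
#125: waits 5, runs 5→10
#118: waits 10, runs 10→21
Sum = 0+2+5+10 = 17.
Difference = 46 − 17 = 29.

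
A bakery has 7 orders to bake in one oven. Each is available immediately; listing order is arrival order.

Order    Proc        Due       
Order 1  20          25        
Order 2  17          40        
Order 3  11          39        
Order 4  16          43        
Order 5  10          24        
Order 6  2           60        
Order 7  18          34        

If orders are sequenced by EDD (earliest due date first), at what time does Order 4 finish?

EDD (increasing due date): Order 5 Order 1 Order 7 Order 3 Order 2 Order 4 Order 6.
Order 5: 0→10
Order 1: 10→30
Order 7: 30→48
Order 3: 48→59
Order 2: 59→76
Order 4: 76→92

92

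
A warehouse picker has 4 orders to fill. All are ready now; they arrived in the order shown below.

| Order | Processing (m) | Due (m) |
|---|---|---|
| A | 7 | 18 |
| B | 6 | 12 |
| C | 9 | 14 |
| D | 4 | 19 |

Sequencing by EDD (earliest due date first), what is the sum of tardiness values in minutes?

12

EDD (increasing due date): B C A D.
B: 0→6, due 12, tardiness 0
C: 6→15, due 14, tardiness 1
A: 15→22, due 18, tardiness 4
D: 22→26, due 19, tardiness 7
Sum = 0+1+4+7 = 12.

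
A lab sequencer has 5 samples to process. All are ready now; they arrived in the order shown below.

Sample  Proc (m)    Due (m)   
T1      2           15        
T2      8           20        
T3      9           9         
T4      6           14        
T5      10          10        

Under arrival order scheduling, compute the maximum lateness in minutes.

FIFO (arrival order): T1 T2 T3 T4 T5.
T1: 0→2, due 15, lateness -13
T2: 2→10, due 20, lateness -10
T3: 10→19, due 9, lateness 10
T4: 19→25, due 14, lateness 11
T5: 25→35, due 10, lateness 25
Maximum = 25.

25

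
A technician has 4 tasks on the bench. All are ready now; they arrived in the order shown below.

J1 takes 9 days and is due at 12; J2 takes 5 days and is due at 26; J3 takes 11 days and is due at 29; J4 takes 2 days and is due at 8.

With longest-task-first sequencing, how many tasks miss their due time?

2

LPT (decreasing processing time): J3 J1 J2 J4.
J3: 0→11, due 29, tardiness 0
J1: 11→20, due 12, tardiness 8
J2: 20→25, due 26, tardiness 0
J4: 25→27, due 8, tardiness 19
Late tasks: 2.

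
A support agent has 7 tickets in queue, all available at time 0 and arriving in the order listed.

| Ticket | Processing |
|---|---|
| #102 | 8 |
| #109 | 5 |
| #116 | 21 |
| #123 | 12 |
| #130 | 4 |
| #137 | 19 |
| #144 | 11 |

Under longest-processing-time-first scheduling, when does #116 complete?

LPT (decreasing processing time): #116 #137 #123 #144 #102 #109 #130.
#116: 0→21

21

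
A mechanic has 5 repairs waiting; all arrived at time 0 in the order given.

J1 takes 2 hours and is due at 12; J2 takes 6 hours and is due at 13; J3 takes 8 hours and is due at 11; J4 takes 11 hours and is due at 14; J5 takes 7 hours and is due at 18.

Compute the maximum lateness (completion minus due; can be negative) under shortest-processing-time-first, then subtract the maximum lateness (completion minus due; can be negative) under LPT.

SPT (increasing processing time): J1 J2 J5 J3 J4.
J1: 0→2, due 12, lateness -10
J2: 2→8, due 13, lateness -5
J5: 8→15, due 18, lateness -3
J3: 15→23, due 11, lateness 12
J4: 23→34, due 14, lateness 20
Maximum = 20.
LPT (decreasing processing time): J4 J3 J5 J2 J1.
J4: 0→11, due 14, lateness -3
J3: 11→19, due 11, lateness 8
J5: 19→26, due 18, lateness 8
J2: 26→32, due 13, lateness 19
J1: 32→34, due 12, lateness 22
Maximum = 22.
Difference = 20 − 22 = -2.

-2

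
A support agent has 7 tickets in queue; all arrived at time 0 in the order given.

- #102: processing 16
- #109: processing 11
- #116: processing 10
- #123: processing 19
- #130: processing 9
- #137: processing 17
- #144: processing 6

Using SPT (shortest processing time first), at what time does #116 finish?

SPT (increasing processing time): #144 #130 #116 #109 #102 #137 #123.
#144: 0→6
#130: 6→15
#116: 15→25

25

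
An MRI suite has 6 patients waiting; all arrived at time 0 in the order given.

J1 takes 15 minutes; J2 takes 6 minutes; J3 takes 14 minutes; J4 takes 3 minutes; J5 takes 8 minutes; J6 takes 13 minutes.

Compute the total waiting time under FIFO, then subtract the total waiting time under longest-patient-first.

FIFO (arrival order): J1 J2 J3 J4 J5 J6.
J1: waits 0, runs 0→15
J2: waits 15, runs 15→21
J3: waits 21, runs 21→35
J4: waits 35, runs 35→38
J5: waits 38, runs 38→46
J6: waits 46, runs 46→59
Sum = 0+15+21+35+38+46 = 155.
LPT (decreasing processing time): J1 J3 J6 J5 J2 J4.
J1: waits 0, runs 0→15
J3: waits 15, runs 15→29
J6: waits 29, runs 29→42
J5: waits 42, runs 42→50
J2: waits 50, runs 50→56
J4: waits 56, runs 56→59
Sum = 0+15+29+42+50+56 = 192.
Difference = 155 − 192 = -37.

-37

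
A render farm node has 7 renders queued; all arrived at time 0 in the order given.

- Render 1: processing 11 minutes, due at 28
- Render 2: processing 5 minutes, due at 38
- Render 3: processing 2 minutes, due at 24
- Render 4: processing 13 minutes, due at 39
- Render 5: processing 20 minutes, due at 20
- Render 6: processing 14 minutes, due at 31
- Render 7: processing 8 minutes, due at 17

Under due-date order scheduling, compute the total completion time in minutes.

EDD (increasing due date): Render 7 Render 5 Render 3 Render 1 Render 6 Render 2 Render 4.
Render 7: 0→8
Render 5: 8→28
Render 3: 28→30
Render 1: 30→41
Render 6: 41→55
Render 2: 55→60
Render 4: 60→73
Sum = 8+28+30+41+55+60+73 = 295.

295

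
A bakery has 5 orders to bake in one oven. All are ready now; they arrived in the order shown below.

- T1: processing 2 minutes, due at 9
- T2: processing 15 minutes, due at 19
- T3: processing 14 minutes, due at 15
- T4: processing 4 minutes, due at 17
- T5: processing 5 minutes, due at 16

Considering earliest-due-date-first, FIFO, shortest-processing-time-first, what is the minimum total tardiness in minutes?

EDD (increasing due date): T1 T3 T5 T4 T2.
T1: 0→2, due 9, tardiness 0
T3: 2→16, due 15, tardiness 1
T5: 16→21, due 16, tardiness 5
T4: 21→25, due 17, tardiness 8
T2: 25→40, due 19, tardiness 21
Sum = 0+1+5+8+21 = 35.
FIFO (arrival order): T1 T2 T3 T4 T5.
T1: 0→2, due 9, tardiness 0
T2: 2→17, due 19, tardiness 0
T3: 17→31, due 15, tardiness 16
T4: 31→35, due 17, tardiness 18
T5: 35→40, due 16, tardiness 24
Sum = 0+0+16+18+24 = 58.
SPT (increasing processing time): T1 T4 T5 T3 T2.
T1: 0→2, due 9, tardiness 0
T4: 2→6, due 17, tardiness 0
T5: 6→11, due 16, tardiness 0
T3: 11→25, due 15, tardiness 10
T2: 25→40, due 19, tardiness 21
Sum = 0+0+0+10+21 = 31.
EDD 35, FIFO 58, SPT 31 → minimum 31.

31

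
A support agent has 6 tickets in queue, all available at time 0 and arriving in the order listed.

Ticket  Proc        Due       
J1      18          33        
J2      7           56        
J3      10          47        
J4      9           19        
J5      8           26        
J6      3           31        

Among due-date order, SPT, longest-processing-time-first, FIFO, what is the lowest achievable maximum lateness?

EDD (increasing due date): J4 J5 J6 J1 J3 J2.
J4: 0→9, due 19, lateness -10
J5: 9→17, due 26, lateness -9
J6: 17→20, due 31, lateness -11
J1: 20→38, due 33, lateness 5
J3: 38→48, due 47, lateness 1
J2: 48→55, due 56, lateness -1
Maximum = 5.
SPT (increasing processing time): J6 J2 J5 J4 J3 J1.
J6: 0→3, due 31, lateness -28
J2: 3→10, due 56, lateness -46
J5: 10→18, due 26, lateness -8
J4: 18→27, due 19, lateness 8
J3: 27→37, due 47, lateness -10
J1: 37→55, due 33, lateness 22
Maximum = 22.
LPT (decreasing processing time): J1 J3 J4 J5 J2 J6.
J1: 0→18, due 33, lateness -15
J3: 18→28, due 47, lateness -19
J4: 28→37, due 19, lateness 18
J5: 37→45, due 26, lateness 19
J2: 45→52, due 56, lateness -4
J6: 52→55, due 31, lateness 24
Maximum = 24.
FIFO (arrival order): J1 J2 J3 J4 J5 J6.
J1: 0→18, due 33, lateness -15
J2: 18→25, due 56, lateness -31
J3: 25→35, due 47, lateness -12
J4: 35→44, due 19, lateness 25
J5: 44→52, due 26, lateness 26
J6: 52→55, due 31, lateness 24
Maximum = 26.
EDD 5, SPT 22, LPT 24, FIFO 26 → minimum 5.

5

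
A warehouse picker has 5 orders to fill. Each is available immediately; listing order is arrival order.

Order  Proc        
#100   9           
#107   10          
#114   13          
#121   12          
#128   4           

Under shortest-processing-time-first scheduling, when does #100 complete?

SPT (increasing processing time): #128 #100 #107 #121 #114.
#128: 0→4
#100: 4→13

13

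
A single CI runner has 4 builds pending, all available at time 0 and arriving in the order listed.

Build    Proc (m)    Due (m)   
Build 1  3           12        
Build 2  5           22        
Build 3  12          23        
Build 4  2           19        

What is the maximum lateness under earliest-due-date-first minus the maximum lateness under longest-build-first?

EDD (increasing due date): Build 1 Build 4 Build 2 Build 3.
Build 1: 0→3, due 12, lateness -9
Build 4: 3→5, due 19, lateness -14
Build 2: 5→10, due 22, lateness -12
Build 3: 10→22, due 23, lateness -1
Maximum = -1.
LPT (decreasing processing time): Build 3 Build 2 Build 1 Build 4.
Build 3: 0→12, due 23, lateness -11
Build 2: 12→17, due 22, lateness -5
Build 1: 17→20, due 12, lateness 8
Build 4: 20→22, due 19, lateness 3
Maximum = 8.
Difference = -1 − 8 = -9.

-9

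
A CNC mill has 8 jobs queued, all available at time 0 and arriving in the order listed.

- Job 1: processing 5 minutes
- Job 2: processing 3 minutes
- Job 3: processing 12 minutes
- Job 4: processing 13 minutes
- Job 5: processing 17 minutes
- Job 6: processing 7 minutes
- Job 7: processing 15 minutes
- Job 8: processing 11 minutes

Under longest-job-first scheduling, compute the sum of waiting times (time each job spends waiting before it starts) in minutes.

374

LPT (decreasing processing time): Job 5 Job 7 Job 4 Job 3 Job 8 Job 6 Job 1 Job 2.
Job 5: waits 0, runs 0→17
Job 7: waits 17, runs 17→32
Job 4: waits 32, runs 32→45
Job 3: waits 45, runs 45→57
Job 8: waits 57, runs 57→68
Job 6: waits 68, runs 68→75
Job 1: waits 75, runs 75→80
Job 2: waits 80, runs 80→83
Sum = 0+17+32+45+57+68+75+80 = 374.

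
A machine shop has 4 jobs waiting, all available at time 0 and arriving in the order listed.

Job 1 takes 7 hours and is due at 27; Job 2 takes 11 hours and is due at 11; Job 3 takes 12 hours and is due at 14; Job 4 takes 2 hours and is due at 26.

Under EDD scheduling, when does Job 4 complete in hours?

EDD (increasing due date): Job 2 Job 3 Job 4 Job 1.
Job 2: 0→11
Job 3: 11→23
Job 4: 23→25

25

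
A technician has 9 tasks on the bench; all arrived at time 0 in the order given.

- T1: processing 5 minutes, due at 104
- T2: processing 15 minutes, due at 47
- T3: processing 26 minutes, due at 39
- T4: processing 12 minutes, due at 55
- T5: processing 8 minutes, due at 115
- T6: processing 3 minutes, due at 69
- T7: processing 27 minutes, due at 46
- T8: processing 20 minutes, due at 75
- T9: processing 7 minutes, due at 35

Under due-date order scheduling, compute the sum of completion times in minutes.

EDD (increasing due date): T9 T3 T7 T2 T4 T6 T8 T1 T5.
T9: 0→7
T3: 7→33
T7: 33→60
T2: 60→75
T4: 75→87
T6: 87→90
T8: 90→110
T1: 110→115
T5: 115→123
Sum = 7+33+60+75+87+90+110+115+123 = 700.

700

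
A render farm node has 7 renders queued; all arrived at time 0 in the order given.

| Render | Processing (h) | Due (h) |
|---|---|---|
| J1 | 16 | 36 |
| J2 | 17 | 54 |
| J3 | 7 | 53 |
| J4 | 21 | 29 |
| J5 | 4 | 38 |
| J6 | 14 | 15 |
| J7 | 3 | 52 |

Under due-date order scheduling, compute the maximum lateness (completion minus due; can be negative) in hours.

28

EDD (increasing due date): J6 J4 J1 J5 J7 J3 J2.
J6: 0→14, due 15, lateness -1
J4: 14→35, due 29, lateness 6
J1: 35→51, due 36, lateness 15
J5: 51→55, due 38, lateness 17
J7: 55→58, due 52, lateness 6
J3: 58→65, due 53, lateness 12
J2: 65→82, due 54, lateness 28
Maximum = 28.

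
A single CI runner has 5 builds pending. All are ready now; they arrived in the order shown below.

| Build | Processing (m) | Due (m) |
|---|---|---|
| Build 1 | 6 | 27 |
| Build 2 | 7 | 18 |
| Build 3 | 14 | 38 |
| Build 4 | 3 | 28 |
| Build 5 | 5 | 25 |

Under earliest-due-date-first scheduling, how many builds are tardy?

EDD (increasing due date): Build 2 Build 5 Build 1 Build 4 Build 3.
Build 2: 0→7, due 18, tardiness 0
Build 5: 7→12, due 25, tardiness 0
Build 1: 12→18, due 27, tardiness 0
Build 4: 18→21, due 28, tardiness 0
Build 3: 21→35, due 38, tardiness 0
Late builds: 0.

0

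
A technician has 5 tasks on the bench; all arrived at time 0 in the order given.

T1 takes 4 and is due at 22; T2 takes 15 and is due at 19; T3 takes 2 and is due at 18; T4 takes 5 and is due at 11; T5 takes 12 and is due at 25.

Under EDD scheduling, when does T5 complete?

38

EDD (increasing due date): T4 T3 T2 T1 T5.
T4: 0→5
T3: 5→7
T2: 7→22
T1: 22→26
T5: 26→38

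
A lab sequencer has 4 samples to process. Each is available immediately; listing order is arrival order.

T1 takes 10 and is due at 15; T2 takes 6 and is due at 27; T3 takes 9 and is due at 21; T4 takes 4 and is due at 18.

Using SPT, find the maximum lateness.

SPT (increasing processing time): T4 T2 T3 T1.
T4: 0→4, due 18, lateness -14
T2: 4→10, due 27, lateness -17
T3: 10→19, due 21, lateness -2
T1: 19→29, due 15, lateness 14
Maximum = 14.

14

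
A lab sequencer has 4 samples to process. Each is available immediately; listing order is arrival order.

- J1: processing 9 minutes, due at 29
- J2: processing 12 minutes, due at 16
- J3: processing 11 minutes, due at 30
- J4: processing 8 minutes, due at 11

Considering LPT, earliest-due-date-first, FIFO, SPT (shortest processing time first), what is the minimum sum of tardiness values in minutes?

LPT (decreasing processing time): J2 J3 J1 J4.
J2: 0→12, due 16, tardiness 0
J3: 12→23, due 30, tardiness 0
J1: 23→32, due 29, tardiness 3
J4: 32→40, due 11, tardiness 29
Sum = 0+0+3+29 = 32.
EDD (increasing due date): J4 J2 J1 J3.
J4: 0→8, due 11, tardiness 0
J2: 8→20, due 16, tardiness 4
J1: 20→29, due 29, tardiness 0
J3: 29→40, due 30, tardiness 10
Sum = 0+4+0+10 = 14.
FIFO (arrival order): J1 J2 J3 J4.
J1: 0→9, due 29, tardiness 0
J2: 9→21, due 16, tardiness 5
J3: 21→32, due 30, tardiness 2
J4: 32→40, due 11, tardiness 29
Sum = 0+5+2+29 = 36.
SPT (increasing processing time): J4 J1 J3 J2.
J4: 0→8, due 11, tardiness 0
J1: 8→17, due 29, tardiness 0
J3: 17→28, due 30, tardiness 0
J2: 28→40, due 16, tardiness 24
Sum = 0+0+0+24 = 24.
LPT 32, EDD 14, FIFO 36, SPT 24 → minimum 14.

14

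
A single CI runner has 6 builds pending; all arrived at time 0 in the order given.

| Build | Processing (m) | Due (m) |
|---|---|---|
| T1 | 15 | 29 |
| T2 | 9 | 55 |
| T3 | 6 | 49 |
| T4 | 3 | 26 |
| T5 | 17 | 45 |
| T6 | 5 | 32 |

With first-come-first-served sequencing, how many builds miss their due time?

3

FIFO (arrival order): T1 T2 T3 T4 T5 T6.
T1: 0→15, due 29, tardiness 0
T2: 15→24, due 55, tardiness 0
T3: 24→30, due 49, tardiness 0
T4: 30→33, due 26, tardiness 7
T5: 33→50, due 45, tardiness 5
T6: 50→55, due 32, tardiness 23
Late builds: 3.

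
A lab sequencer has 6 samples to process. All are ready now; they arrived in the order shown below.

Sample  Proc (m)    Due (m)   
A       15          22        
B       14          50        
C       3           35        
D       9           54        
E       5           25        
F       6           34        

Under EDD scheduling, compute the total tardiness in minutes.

EDD (increasing due date): A E F C B D.
A: 0→15, due 22, tardiness 0
E: 15→20, due 25, tardiness 0
F: 20→26, due 34, tardiness 0
C: 26→29, due 35, tardiness 0
B: 29→43, due 50, tardiness 0
D: 43→52, due 54, tardiness 0
Sum = 0+0+0+0+0+0 = 0.

0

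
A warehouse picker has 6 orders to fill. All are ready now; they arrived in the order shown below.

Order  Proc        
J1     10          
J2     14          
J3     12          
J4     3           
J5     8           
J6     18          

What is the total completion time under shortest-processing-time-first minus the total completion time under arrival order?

SPT (increasing processing time): J4 J5 J1 J3 J2 J6.
J4: 0→3
J5: 3→11
J1: 11→21
J3: 21→33
J2: 33→47
J6: 47→65
Sum = 3+11+21+33+47+65 = 180.
FIFO (arrival order): J1 J2 J3 J4 J5 J6.
J1: 0→10
J2: 10→24
J3: 24→36
J4: 36→39
J5: 39→47
J6: 47→65
Sum = 10+24+36+39+47+65 = 221.
Difference = 180 − 221 = -41.

-41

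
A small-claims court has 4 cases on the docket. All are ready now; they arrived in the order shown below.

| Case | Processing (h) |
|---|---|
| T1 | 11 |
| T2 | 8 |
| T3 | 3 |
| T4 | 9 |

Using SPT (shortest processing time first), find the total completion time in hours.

65

SPT (increasing processing time): T3 T2 T4 T1.
T3: 0→3
T2: 3→11
T4: 11→20
T1: 20→31
Sum = 3+11+20+31 = 65.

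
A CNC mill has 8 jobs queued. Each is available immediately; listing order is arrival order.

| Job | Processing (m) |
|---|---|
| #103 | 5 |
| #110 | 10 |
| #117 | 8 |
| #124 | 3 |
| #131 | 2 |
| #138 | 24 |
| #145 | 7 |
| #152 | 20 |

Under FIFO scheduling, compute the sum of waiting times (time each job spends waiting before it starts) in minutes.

208

FIFO (arrival order): #103 #110 #117 #124 #131 #138 #145 #152.
#103: waits 0, runs 0→5
#110: waits 5, runs 5→15
#117: waits 15, runs 15→23
#124: waits 23, runs 23→26
#131: waits 26, runs 26→28
#138: waits 28, runs 28→52
#145: waits 52, runs 52→59
#152: waits 59, runs 59→79
Sum = 0+5+15+23+26+28+52+59 = 208.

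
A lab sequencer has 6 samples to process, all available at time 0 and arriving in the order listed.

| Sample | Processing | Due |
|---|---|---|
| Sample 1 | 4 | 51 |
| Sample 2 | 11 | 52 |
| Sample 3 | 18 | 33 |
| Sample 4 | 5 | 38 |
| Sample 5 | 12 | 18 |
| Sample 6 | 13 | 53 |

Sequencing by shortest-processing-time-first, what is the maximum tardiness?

SPT (increasing processing time): Sample 1 Sample 4 Sample 2 Sample 5 Sample 6 Sample 3.
Sample 1: 0→4, due 51, tardiness 0
Sample 4: 4→9, due 38, tardiness 0
Sample 2: 9→20, due 52, tardiness 0
Sample 5: 20→32, due 18, tardiness 14
Sample 6: 32→45, due 53, tardiness 0
Sample 3: 45→63, due 33, tardiness 30
Maximum = 30.

30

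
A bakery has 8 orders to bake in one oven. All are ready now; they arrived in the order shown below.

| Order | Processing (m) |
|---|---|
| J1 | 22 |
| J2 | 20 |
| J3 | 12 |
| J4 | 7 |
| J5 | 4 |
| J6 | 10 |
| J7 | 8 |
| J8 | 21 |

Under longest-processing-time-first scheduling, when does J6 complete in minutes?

85

LPT (decreasing processing time): J1 J8 J2 J3 J6 J7 J4 J5.
J1: 0→22
J8: 22→43
J2: 43→63
J3: 63→75
J6: 75→85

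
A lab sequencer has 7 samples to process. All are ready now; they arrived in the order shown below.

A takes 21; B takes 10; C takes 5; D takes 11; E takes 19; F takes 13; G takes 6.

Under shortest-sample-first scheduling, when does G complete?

SPT (increasing processing time): C G B D F E A.
C: 0→5
G: 5→11

11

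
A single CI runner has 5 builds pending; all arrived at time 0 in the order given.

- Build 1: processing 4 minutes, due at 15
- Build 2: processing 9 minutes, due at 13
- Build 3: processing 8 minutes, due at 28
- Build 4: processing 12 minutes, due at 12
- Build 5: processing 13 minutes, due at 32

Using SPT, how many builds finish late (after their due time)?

3

SPT (increasing processing time): Build 1 Build 3 Build 2 Build 4 Build 5.
Build 1: 0→4, due 15, tardiness 0
Build 3: 4→12, due 28, tardiness 0
Build 2: 12→21, due 13, tardiness 8
Build 4: 21→33, due 12, tardiness 21
Build 5: 33→46, due 32, tardiness 14
Late builds: 3.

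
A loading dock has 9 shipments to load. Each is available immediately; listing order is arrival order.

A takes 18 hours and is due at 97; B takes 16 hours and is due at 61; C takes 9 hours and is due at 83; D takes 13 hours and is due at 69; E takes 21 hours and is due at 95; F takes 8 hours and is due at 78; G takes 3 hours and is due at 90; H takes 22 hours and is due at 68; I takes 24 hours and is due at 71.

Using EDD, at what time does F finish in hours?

EDD (increasing due date): B H D I F C G E A.
B: 0→16
H: 16→38
D: 38→51
I: 51→75
F: 75→83

83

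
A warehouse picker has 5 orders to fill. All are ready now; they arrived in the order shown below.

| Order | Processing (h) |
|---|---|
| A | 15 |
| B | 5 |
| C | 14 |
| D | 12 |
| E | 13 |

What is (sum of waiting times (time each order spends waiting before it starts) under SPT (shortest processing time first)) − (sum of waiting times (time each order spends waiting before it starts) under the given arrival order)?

-19

SPT (increasing processing time): B D E C A.
B: waits 0, runs 0→5
D: waits 5, runs 5→17
E: waits 17, runs 17→30
C: waits 30, runs 30→44
A: waits 44, runs 44→59
Sum = 0+5+17+30+44 = 96.
FIFO (arrival order): A B C D E.
A: waits 0, runs 0→15
B: waits 15, runs 15→20
C: waits 20, runs 20→34
D: waits 34, runs 34→46
E: waits 46, runs 46→59
Sum = 0+15+20+34+46 = 115.
Difference = 96 − 115 = -19.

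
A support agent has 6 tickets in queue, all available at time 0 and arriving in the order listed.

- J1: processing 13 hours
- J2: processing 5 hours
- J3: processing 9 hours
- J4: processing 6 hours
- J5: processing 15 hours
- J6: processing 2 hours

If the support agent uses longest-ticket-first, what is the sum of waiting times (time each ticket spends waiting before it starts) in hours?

171

LPT (decreasing processing time): J5 J1 J3 J4 J2 J6.
J5: waits 0, runs 0→15
J1: waits 15, runs 15→28
J3: waits 28, runs 28→37
J4: waits 37, runs 37→43
J2: waits 43, runs 43→48
J6: waits 48, runs 48→50
Sum = 0+15+28+37+43+48 = 171.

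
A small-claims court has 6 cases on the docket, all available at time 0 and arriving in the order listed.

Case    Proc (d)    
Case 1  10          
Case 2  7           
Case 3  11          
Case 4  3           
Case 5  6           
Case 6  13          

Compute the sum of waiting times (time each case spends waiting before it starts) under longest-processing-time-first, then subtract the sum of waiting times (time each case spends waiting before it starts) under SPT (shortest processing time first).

LPT (decreasing processing time): Case 6 Case 3 Case 1 Case 2 Case 5 Case 4.
Case 6: waits 0, runs 0→13
Case 3: waits 13, runs 13→24
Case 1: waits 24, runs 24→34
Case 2: waits 34, runs 34→41
Case 5: waits 41, runs 41→47
Case 4: waits 47, runs 47→50
Sum = 0+13+24+34+41+47 = 159.
SPT (increasing processing time): Case 4 Case 5 Case 2 Case 1 Case 3 Case 6.
Case 4: waits 0, runs 0→3
Case 5: waits 3, runs 3→9
Case 2: waits 9, runs 9→16
Case 1: waits 16, runs 16→26
Case 3: waits 26, runs 26→37
Case 6: waits 37, runs 37→50
Sum = 0+3+9+16+26+37 = 91.
Difference = 159 − 91 = 68.

68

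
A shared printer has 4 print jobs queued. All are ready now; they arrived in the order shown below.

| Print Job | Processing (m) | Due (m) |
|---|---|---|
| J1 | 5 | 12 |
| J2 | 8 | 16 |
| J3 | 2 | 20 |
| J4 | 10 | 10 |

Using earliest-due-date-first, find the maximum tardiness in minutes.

7

EDD (increasing due date): J4 J1 J2 J3.
J4: 0→10, due 10, tardiness 0
J1: 10→15, due 12, tardiness 3
J2: 15→23, due 16, tardiness 7
J3: 23→25, due 20, tardiness 5
Maximum = 7.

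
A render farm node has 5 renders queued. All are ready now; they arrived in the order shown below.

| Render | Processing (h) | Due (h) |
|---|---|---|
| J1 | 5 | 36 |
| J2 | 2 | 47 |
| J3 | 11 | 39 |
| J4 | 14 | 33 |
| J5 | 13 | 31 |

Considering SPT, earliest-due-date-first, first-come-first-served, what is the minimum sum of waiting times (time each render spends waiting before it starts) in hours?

58

SPT (increasing processing time): J2 J1 J3 J5 J4.
J2: waits 0, runs 0→2
J1: waits 2, runs 2→7
J3: waits 7, runs 7→18
J5: waits 18, runs 18→31
J4: waits 31, runs 31→45
Sum = 0+2+7+18+31 = 58.
EDD (increasing due date): J5 J4 J1 J3 J2.
J5: waits 0, runs 0→13
J4: waits 13, runs 13→27
J1: waits 27, runs 27→32
J3: waits 32, runs 32→43
J2: waits 43, runs 43→45
Sum = 0+13+27+32+43 = 115.
FIFO (arrival order): J1 J2 J3 J4 J5.
J1: waits 0, runs 0→5
J2: waits 5, runs 5→7
J3: waits 7, runs 7→18
J4: waits 18, runs 18→32
J5: waits 32, runs 32→45
Sum = 0+5+7+18+32 = 62.
SPT 58, EDD 115, FIFO 62 → minimum 58.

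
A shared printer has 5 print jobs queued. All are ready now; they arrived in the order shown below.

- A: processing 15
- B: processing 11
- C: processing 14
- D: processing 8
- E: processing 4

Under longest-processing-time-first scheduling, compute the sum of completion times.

LPT (decreasing processing time): A C B D E.
A: 0→15
C: 15→29
B: 29→40
D: 40→48
E: 48→52
Sum = 15+29+40+48+52 = 184.

184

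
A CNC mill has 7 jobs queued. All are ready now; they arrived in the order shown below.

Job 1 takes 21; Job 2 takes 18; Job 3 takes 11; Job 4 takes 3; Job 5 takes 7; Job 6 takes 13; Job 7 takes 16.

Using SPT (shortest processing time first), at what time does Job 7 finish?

SPT (increasing processing time): Job 4 Job 5 Job 3 Job 6 Job 7 Job 2 Job 1.
Job 4: 0→3
Job 5: 3→10
Job 3: 10→21
Job 6: 21→34
Job 7: 34→50

50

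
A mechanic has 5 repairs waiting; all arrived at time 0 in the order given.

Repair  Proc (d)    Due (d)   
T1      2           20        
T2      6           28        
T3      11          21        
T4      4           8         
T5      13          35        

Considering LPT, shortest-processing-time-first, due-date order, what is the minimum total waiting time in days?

43

LPT (decreasing processing time): T5 T3 T2 T4 T1.
T5: waits 0, runs 0→13
T3: waits 13, runs 13→24
T2: waits 24, runs 24→30
T4: waits 30, runs 30→34
T1: waits 34, runs 34→36
Sum = 0+13+24+30+34 = 101.
SPT (increasing processing time): T1 T4 T2 T3 T5.
T1: waits 0, runs 0→2
T4: waits 2, runs 2→6
T2: waits 6, runs 6→12
T3: waits 12, runs 12→23
T5: waits 23, runs 23→36
Sum = 0+2+6+12+23 = 43.
EDD (increasing due date): T4 T1 T3 T2 T5.
T4: waits 0, runs 0→4
T1: waits 4, runs 4→6
T3: waits 6, runs 6→17
T2: waits 17, runs 17→23
T5: waits 23, runs 23→36
Sum = 0+4+6+17+23 = 50.
LPT 101, SPT 43, EDD 50 → minimum 43.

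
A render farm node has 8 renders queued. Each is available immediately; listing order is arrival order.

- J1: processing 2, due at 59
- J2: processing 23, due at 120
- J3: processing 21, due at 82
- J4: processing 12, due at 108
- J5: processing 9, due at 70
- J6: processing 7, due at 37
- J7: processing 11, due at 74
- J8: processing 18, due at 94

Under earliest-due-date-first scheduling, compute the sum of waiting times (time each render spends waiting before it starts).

EDD (increasing due date): J6 J1 J5 J7 J3 J8 J4 J2.
J6: waits 0, runs 0→7
J1: waits 7, runs 7→9
J5: waits 9, runs 9→18
J7: waits 18, runs 18→29
J3: waits 29, runs 29→50
J8: waits 50, runs 50→68
J4: waits 68, runs 68→80
J2: waits 80, runs 80→103
Sum = 0+7+9+18+29+50+68+80 = 261.

261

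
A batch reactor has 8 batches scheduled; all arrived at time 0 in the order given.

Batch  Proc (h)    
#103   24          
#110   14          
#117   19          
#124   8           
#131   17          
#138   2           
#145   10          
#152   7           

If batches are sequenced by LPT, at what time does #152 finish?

99

LPT (decreasing processing time): #103 #117 #131 #110 #145 #124 #152 #138.
#103: 0→24
#117: 24→43
#131: 43→60
#110: 60→74
#145: 74→84
#124: 84→92
#152: 92→99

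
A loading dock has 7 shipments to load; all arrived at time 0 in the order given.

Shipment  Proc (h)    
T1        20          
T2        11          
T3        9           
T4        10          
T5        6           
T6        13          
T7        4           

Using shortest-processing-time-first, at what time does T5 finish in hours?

10

SPT (increasing processing time): T7 T5 T3 T4 T2 T6 T1.
T7: 0→4
T5: 4→10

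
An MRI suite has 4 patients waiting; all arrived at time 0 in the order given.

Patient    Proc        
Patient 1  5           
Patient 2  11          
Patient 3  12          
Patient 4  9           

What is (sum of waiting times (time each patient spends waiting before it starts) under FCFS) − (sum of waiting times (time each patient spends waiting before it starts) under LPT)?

FIFO (arrival order): Patient 1 Patient 2 Patient 3 Patient 4.
Patient 1: waits 0, runs 0→5
Patient 2: waits 5, runs 5→16
Patient 3: waits 16, runs 16→28
Patient 4: waits 28, runs 28→37
Sum = 0+5+16+28 = 49.
LPT (decreasing processing time): Patient 3 Patient 2 Patient 4 Patient 1.
Patient 3: waits 0, runs 0→12
Patient 2: waits 12, runs 12→23
Patient 4: waits 23, runs 23→32
Patient 1: waits 32, runs 32→37
Sum = 0+12+23+32 = 67.
Difference = 49 − 67 = -18.

-18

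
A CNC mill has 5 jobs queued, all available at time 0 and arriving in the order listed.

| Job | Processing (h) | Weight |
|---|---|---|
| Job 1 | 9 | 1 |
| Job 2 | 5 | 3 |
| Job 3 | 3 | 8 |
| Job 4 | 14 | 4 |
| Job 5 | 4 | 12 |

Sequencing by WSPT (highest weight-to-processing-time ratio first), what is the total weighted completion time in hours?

279

WSPT (decreasing weight/processing-time ratio): Job 5 Job 3 Job 2 Job 4 Job 1.
Job 5: finishes 4, weight 12, w·C = 48
Job 3: finishes 7, weight 8, w·C = 56
Job 2: finishes 12, weight 3, w·C = 36
Job 4: finishes 26, weight 4, w·C = 104
Job 1: finishes 35, weight 1, w·C = 35
Sum = 48+56+36+104+35 = 279.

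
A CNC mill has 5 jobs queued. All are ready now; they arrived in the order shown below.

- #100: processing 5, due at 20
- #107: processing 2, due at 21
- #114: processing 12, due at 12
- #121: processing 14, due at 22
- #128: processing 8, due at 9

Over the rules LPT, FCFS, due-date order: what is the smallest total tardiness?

LPT (decreasing processing time): #121 #114 #128 #100 #107.
#121: 0→14, due 22, tardiness 0
#114: 14→26, due 12, tardiness 14
#128: 26→34, due 9, tardiness 25
#100: 34→39, due 20, tardiness 19
#107: 39→41, due 21, tardiness 20
Sum = 0+14+25+19+20 = 78.
FIFO (arrival order): #100 #107 #114 #121 #128.
#100: 0→5, due 20, tardiness 0
#107: 5→7, due 21, tardiness 0
#114: 7→19, due 12, tardiness 7
#121: 19→33, due 22, tardiness 11
#128: 33→41, due 9, tardiness 32
Sum = 0+0+7+11+32 = 50.
EDD (increasing due date): #128 #114 #100 #107 #121.
#128: 0→8, due 9, tardiness 0
#114: 8→20, due 12, tardiness 8
#100: 20→25, due 20, tardiness 5
#107: 25→27, due 21, tardiness 6
#121: 27→41, due 22, tardiness 19
Sum = 0+8+5+6+19 = 38.
LPT 78, FIFO 50, EDD 38 → minimum 38.

38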